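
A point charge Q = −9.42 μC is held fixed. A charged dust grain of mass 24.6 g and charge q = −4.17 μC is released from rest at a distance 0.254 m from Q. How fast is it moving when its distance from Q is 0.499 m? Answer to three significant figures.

Only the electrostatic force acts, so mechanical energy is conserved: ½mv² = U₁ − U₂ = kQq(1/r₁ − 1/r₂).
U₁ − U₂ = (8.99×10⁹ N·m²/C²)(-9.42×10⁻⁶ C)(-4.17×10⁻⁶ C)(1/0.254 − 1/0.499) = 0.683 J.
v = √(2·0.683/0.0246) = 7.45 m/s.

7.45 m/s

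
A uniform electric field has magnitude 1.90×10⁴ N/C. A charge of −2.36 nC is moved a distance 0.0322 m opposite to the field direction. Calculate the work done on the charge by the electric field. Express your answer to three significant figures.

1.44×10⁻⁶ J

The potential change for a displacement 0.0322 m opposite to the field direction is ΔV = +Ed = 612 V.
W_field = −qΔV = 1.44×10⁻⁶ J.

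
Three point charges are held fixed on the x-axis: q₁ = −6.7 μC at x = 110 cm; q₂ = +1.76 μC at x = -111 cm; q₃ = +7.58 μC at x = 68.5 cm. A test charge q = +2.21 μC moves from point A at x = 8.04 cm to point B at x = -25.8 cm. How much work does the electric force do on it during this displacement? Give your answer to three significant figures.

The work done by the electric force is W_field = −ΔU = −q(V_B − V_A) = q(V_A − V_B).
At A: distances to the source charges are 1.02 m, 1.19 m, 0.605 m; V_A = Σ kqᵢ/rᵢ = 6.69×10⁴ V.
At B: distances to the source charges are 1.36 m, 0.852 m, 0.943 m; V_B = Σ kqᵢ/rᵢ = 4.65×10⁴ V.
ΔV = V_B − V_A = -2.04×10⁴ V.
W_field = −qΔV = −(2.21×10⁻⁶ C)(-2.04×10⁴ V) = 0.0452 J.

0.0452 J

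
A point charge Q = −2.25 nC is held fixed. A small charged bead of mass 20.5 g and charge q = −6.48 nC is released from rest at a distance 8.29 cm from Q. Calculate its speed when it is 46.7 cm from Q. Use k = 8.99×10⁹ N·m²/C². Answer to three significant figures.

Only the electrostatic force acts, so mechanical energy is conserved: ½mv² = U₁ − U₂ = kQq(1/r₁ − 1/r₂).
U₁ − U₂ = (8.99×10⁹ N·m²/C²)(-2.25×10⁻⁹ C)(-6.48×10⁻⁹ C)(1/0.0829 − 1/0.467) = 1.30×10⁻⁶ J.
v = √(2·1.30×10⁻⁶/0.0205) = 0.0113 m/s.

0.0113 m/s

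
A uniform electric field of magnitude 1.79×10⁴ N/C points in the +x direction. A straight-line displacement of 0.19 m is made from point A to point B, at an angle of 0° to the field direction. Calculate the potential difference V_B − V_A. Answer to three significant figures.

-3400 V

Only the component of displacement along E changes the potential: ΔV = −E·d·cosθ.
ΔV = −(1.79×10⁴ V/m)(0.190 m)cos0° = -3400 V.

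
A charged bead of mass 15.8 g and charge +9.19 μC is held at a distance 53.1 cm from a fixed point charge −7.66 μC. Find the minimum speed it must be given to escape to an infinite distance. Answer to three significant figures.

To just escape, total mechanical energy must reach zero at infinity: ½mv²_min + U = 0, so ½mv²_min = −U = |kQq|/r.
|U| = |kQq|/r = (8.99×10⁹ N·m²/C²)(7.66×10⁻⁶)(9.19×10⁻⁶)/(0.531) = 1.19 J.
v_min = √(2|U|/m) = √(2·1.19/0.0158) = 12.3 m/s.

12.3 m/s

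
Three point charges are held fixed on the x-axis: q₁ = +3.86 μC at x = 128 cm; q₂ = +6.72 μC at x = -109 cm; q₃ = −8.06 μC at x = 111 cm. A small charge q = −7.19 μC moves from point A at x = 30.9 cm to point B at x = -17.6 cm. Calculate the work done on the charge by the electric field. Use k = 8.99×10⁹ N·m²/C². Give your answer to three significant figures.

0.324 J

The work done by the electric force is W_field = −ΔU = −q(V_B − V_A) = q(V_A − V_B).
At A: distances to the source charges are 0.971 m, 1.40 m, 0.801 m; V_A = Σ kqᵢ/rᵢ = -1.15×10⁴ V.
At B: distances to the source charges are 1.46 m, 0.914 m, 1.29 m; V_B = Σ kqᵢ/rᵢ = 3.36×10⁴ V.
ΔV = V_B − V_A = 4.51×10⁴ V.
W_field = −qΔV = −(-7.19×10⁻⁶ C)(4.51×10⁴ V) = 0.324 J.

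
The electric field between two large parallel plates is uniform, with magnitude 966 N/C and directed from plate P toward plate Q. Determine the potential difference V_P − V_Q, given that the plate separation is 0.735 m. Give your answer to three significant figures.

710 V

In a uniform field, potential decreases in the direction of E: ΔV = −E·d for a displacement d parallel to E.
Going from Q to P is a displacement of 0.735 m opposite to the field, so V_P − V_Q = +Ed = 710 V.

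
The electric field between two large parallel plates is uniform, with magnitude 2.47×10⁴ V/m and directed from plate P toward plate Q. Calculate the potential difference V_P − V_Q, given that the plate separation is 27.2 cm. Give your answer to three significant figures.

6720 V

In a uniform field, potential decreases in the direction of E: ΔV = −E·d for a displacement d parallel to E.
Going from Q to P is a displacement of 27.2 cm opposite to the field, so V_P − V_Q = +Ed = 6720 V.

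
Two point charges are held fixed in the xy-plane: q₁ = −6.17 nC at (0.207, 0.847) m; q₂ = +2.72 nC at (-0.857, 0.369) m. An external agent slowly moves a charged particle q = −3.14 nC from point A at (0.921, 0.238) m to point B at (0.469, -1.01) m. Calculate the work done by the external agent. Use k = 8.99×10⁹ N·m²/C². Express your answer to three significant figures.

For quasistatic motion the external work equals the change in potential energy: W_ext = qΔV = q(V_B − V_A).
At A: distances to the source charges are 0.938 m, 1.78 m; V_A = Σ kqᵢ/rᵢ = -45.4 V.
At B: distances to the source charges are 1.88 m, 1.91 m; V_B = Σ kqᵢ/rᵢ = -16.8 V.
ΔV = V_B − V_A = 28.6 V.
W_ext = qΔV = (-3.14×10⁻⁹ C)(28.6 V) = -8.98×10⁻⁸ J.

-8.98×10⁻⁸ J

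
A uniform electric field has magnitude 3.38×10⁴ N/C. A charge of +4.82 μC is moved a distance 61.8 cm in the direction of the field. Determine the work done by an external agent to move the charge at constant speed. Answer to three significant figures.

The potential change for a displacement 61.8 cm in the direction of the field is ΔV = −Ed = -2.09×10⁴ V.
W_ext = qΔV = -0.101 J.

-0.101 J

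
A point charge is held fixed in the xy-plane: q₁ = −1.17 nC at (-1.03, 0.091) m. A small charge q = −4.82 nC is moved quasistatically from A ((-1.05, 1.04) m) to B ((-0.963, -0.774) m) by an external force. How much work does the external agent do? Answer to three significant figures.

5.02×10⁻⁹ J

For quasistatic motion the external work equals the change in potential energy: W_ext = qΔV = q(V_B − V_A).
At A: distance to the source charge is 0.949 m; V_A = kq₁/r = -11.1 V.
At B: distance to the source charge is 0.868 m; V_B = kq₁/r = -12.1 V.
ΔV = V_B − V_A = -1.04 V.
W_ext = qΔV = (-4.82×10⁻⁹ C)(-1.04 V) = 5.02×10⁻⁹ J.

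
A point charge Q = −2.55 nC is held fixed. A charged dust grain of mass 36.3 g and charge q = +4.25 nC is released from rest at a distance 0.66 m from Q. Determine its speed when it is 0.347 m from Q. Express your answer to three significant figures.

Only the electrostatic force acts, so mechanical energy is conserved: ½mv² = U₁ − U₂ = kQq(1/r₁ − 1/r₂).
U₁ − U₂ = (8.99×10⁹ N·m²/C²)(-2.55×10⁻⁹ C)(4.25×10⁻⁹ C)(1/0.660 − 1/0.347) = 1.33×10⁻⁷ J.
v = √(2·1.33×10⁻⁷/0.0363) = 2.71×10⁻³ m/s.

2.71×10⁻³ m/s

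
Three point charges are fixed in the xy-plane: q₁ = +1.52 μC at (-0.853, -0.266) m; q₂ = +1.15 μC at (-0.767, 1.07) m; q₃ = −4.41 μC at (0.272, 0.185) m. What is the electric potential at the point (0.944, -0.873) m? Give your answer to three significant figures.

Electric potential is a scalar, so the contributions from each charge add algebraically: V = Σ kqᵢ/rᵢ.
Distances from the field point to each charge: r₁ = 1.90 m, r₂ = 2.59 m, r₃ = 1.25 m.
V = k[(1.52×10⁻⁶)/(1.90) + (1.15×10⁻⁶)/(2.59) + (-4.41×10⁻⁶)/(1.25)] = -2.04×10⁴ V.

-2.04×10⁴ V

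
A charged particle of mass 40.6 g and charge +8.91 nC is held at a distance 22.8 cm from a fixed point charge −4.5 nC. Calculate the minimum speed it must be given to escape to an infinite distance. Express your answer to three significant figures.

To just escape, total mechanical energy must reach zero at infinity: ½mv²_min + U = 0, so ½mv²_min = −U = |kQq|/r.
|U| = |kQq|/r = (8.99×10⁹ N·m²/C²)(4.50×10⁻⁹)(8.91×10⁻⁹)/(0.228) = 1.58×10⁻⁶ J.
v_min = √(2|U|/m) = √(2·1.58×10⁻⁶/0.0406) = 8.82×10⁻³ m/s.

8.82×10⁻³ m/s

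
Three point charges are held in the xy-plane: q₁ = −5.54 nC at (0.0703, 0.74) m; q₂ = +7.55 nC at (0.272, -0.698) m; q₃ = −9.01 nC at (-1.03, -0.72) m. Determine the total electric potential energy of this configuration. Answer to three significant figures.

The assembly work is the sum of pairwise potential energies, U = Σ_{i<j} kqᵢqⱼ/rᵢⱼ.
Pair separations: r₁₂ = 1.45 m, r₁₃ = 1.83 m, r₂₃ = 1.30 m.
U = (-2.59×10⁻⁷) + (2.45×10⁻⁷) + (-4.70×10⁻⁷) = -4.83×10⁻⁷ J.

-4.83×10⁻⁷ J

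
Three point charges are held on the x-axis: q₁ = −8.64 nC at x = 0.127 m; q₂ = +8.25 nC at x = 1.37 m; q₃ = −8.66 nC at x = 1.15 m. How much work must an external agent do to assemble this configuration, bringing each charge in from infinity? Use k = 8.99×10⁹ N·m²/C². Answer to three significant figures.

The work to assemble the configuration equals its total potential energy, U = Σ kqᵢqⱼ/rᵢⱼ over all pairs.
Pair separations: r₁₂ = 1.24 m, r₁₃ = 1.02 m, r₂₃ = 0.220 m.
U = (-5.16×10⁻⁷) + (6.58×10⁻⁷) + (-2.92×10⁻⁶) = -2.78×10⁻⁶ J.

-2.78×10⁻⁶ J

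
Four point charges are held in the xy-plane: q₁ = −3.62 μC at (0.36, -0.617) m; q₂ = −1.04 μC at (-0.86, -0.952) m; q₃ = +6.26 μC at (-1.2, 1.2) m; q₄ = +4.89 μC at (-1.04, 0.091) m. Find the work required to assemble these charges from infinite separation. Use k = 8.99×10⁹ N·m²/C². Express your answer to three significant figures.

0.0158 J

The assembly work is the sum of pairwise potential energies, U = Σ_{i<j} kqᵢqⱼ/rᵢⱼ.
Pair separations: r₁₂ = 1.27 m, r₁₃ = 2.39 m, r₁₄ = 1.57 m, r₂₃ = 2.18 m, r₂₄ = 1.06 m, r₃₄ = 1.12 m.
Summing all 6 pair terms gives U = 0.0158 J.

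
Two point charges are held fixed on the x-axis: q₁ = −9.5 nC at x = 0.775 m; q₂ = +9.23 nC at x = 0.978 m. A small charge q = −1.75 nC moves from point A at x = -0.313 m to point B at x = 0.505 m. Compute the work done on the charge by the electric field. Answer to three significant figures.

The work done by the electric force is W_field = −ΔU = −q(V_B − V_A) = q(V_A − V_B).
At A: distances to the source charges are 1.09 m, 1.29 m; V_A = Σ kqᵢ/rᵢ = -14.2 V.
At B: distances to the source charges are 0.270 m, 0.473 m; V_B = Σ kqᵢ/rᵢ = -141 V.
ΔV = V_B − V_A = -127 V.
W_field = −qΔV = −(-1.75×10⁻⁹ C)(-127 V) = -2.22×10⁻⁷ J.

-2.22×10⁻⁷ J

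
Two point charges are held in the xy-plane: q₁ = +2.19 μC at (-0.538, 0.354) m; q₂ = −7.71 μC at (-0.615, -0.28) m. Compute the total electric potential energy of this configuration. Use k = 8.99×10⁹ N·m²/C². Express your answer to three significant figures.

-0.238 J

The assembly work is the sum of pairwise potential energies, U = Σ_{i<j} kqᵢqⱼ/rᵢⱼ.
Pair separations: r₁₂ = 0.639 m.
U = (-0.238) = -0.238 J.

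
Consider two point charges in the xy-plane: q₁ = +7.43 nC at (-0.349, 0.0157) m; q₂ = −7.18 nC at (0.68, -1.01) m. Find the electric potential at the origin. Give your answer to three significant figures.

The total potential is the scalar sum of each charge's contribution, V = Σ kqᵢ/rᵢ.
Distances from the field point to each charge: r₁ = 0.349 m, r₂ = 1.22 m.
V = k[(7.43×10⁻⁹)/(0.349) + (-7.18×10⁻⁹)/(1.22)] = 138 V.

138 V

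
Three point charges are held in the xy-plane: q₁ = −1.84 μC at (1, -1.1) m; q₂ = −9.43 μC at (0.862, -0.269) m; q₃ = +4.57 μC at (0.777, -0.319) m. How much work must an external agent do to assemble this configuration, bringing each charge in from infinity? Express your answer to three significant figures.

The work to assemble the configuration equals its total potential energy, U = Σ kqᵢqⱼ/rᵢⱼ over all pairs.
Pair separations: r₁₂ = 0.842 m, r₁₃ = 0.812 m, r₂₃ = 0.0986 m.
U = (0.185) + (-0.0931) + (-3.93) = -3.84 J.

-3.84 J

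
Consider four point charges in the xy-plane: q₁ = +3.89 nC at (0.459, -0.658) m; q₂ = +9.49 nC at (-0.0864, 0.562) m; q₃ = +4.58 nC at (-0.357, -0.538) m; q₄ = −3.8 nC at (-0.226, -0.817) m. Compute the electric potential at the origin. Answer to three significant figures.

Electric potential is a scalar, so the contributions from each charge add algebraically: V = Σ kqᵢ/rᵢ.
Distances from the field point to each charge: r₁ = 0.802 m, r₂ = 0.569 m, r₃ = 0.646 m, r₄ = 0.848 m.
V = k[(3.89×10⁻⁹)/(0.802) + (9.49×10⁻⁹)/(0.569) + (4.58×10⁻⁹)/(0.646) + (-3.80×10⁻⁹)/(0.848)] = 217 V.

217 V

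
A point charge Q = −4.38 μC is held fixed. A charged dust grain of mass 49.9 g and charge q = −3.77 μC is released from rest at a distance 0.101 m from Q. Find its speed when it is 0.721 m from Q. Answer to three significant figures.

7.12 m/s

Only the electrostatic force acts, so mechanical energy is conserved: ½mv² = U₁ − U₂ = kQq(1/r₁ − 1/r₂).
U₁ − U₂ = (8.99×10⁹ N·m²/C²)(-4.38×10⁻⁶ C)(-3.77×10⁻⁶ C)(1/0.101 − 1/0.721) = 1.26 J.
v = √(2·1.26/0.0499) = 7.12 m/s.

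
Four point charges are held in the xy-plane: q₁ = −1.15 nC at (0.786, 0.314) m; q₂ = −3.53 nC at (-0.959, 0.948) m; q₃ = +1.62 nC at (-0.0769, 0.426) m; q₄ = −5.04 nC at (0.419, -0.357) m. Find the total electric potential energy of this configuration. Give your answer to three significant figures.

2.35×10⁻⁸ J

The assembly work is the sum of pairwise potential energies, U = Σ_{i<j} kqᵢqⱼ/rᵢⱼ.
Pair separations: r₁₂ = 1.86 m, r₁₃ = 0.870 m, r₁₄ = 0.765 m, r₂₃ = 1.02 m, r₂₄ = 1.90 m, r₃₄ = 0.927 m.
Summing all 6 pair terms gives U = 2.35×10⁻⁸ J.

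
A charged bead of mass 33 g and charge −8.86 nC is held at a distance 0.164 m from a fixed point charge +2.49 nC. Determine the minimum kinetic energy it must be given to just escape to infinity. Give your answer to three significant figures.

1.21×10⁻⁶ J

To just escape, total mechanical energy must reach zero at infinity: ½mv²_min + U = 0, so ½mv²_min = −U = |kQq|/r.
|U| = |kQq|/r = (8.99×10⁹ N·m²/C²)(2.49×10⁻⁹)(8.86×10⁻⁹)/(0.164) = 1.21×10⁻⁶ J.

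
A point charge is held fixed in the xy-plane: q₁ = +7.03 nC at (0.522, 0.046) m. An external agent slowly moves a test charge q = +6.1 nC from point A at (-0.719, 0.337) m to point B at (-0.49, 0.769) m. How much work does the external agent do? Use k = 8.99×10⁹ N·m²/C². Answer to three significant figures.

7.52×10⁻⁹ J

For quasistatic motion the external work equals the change in potential energy: W_ext = qΔV = q(V_B − V_A).
At A: distance to the source charge is 1.27 m; V_A = kq₁/r = 49.6 V.
At B: distance to the source charge is 1.24 m; V_B = kq₁/r = 50.8 V.
ΔV = V_B − V_A = 1.23 V.
W_ext = qΔV = (6.10×10⁻⁹ C)(1.23 V) = 7.52×10⁻⁹ J.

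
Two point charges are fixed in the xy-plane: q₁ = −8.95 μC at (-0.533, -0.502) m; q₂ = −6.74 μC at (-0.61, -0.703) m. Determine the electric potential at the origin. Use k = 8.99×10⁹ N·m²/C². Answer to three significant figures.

Electric potential is a scalar, so the contributions from each charge add algebraically: V = Σ kqᵢ/rᵢ.
Distances from the field point to each charge: r₁ = 0.732 m, r₂ = 0.931 m.
V = k[(-8.95×10⁻⁶)/(0.732) + (-6.74×10⁻⁶)/(0.931)] = -1.75×10⁵ V.

-1.75×10⁵ V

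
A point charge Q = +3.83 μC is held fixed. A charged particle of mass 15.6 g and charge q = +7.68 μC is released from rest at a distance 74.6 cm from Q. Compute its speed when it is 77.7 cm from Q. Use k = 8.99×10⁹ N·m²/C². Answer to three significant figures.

Only the electrostatic force acts, so mechanical energy is conserved: ½mv² = U₁ − U₂ = kQq(1/r₁ − 1/r₂).
U₁ − U₂ = (8.99×10⁹ N·m²/C²)(3.83×10⁻⁶ C)(7.68×10⁻⁶ C)(1/0.746 − 1/0.777) = 0.0141 J.
v = √(2·0.0141/0.0156) = 1.35 m/s.

1.35 m/s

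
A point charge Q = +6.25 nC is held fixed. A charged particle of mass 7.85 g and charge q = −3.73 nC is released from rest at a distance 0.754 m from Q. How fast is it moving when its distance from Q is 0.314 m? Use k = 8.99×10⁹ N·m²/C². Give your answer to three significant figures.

Only the electrostatic force acts, so mechanical energy is conserved: ½mv² = U₁ − U₂ = kQq(1/r₁ − 1/r₂).
U₁ − U₂ = (8.99×10⁹ N·m²/C²)(6.25×10⁻⁹ C)(-3.73×10⁻⁹ C)(1/0.754 − 1/0.314) = 3.89×10⁻⁷ J.
v = √(2·3.89×10⁻⁷/7.85×10⁻³) = 9.96×10⁻³ m/s.

9.96×10⁻³ m/s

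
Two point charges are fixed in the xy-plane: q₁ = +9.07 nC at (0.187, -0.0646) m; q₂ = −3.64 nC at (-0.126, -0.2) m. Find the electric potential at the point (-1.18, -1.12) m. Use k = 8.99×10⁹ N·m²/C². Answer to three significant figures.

The total potential is the scalar sum of each charge's contribution, V = Σ kqᵢ/rᵢ.
Distances from the field point to each charge: r₁ = 1.73 m, r₂ = 1.40 m.
V = k[(9.07×10⁻⁹)/(1.73) + (-3.64×10⁻⁹)/(1.40)] = 23.8 V.

23.8 V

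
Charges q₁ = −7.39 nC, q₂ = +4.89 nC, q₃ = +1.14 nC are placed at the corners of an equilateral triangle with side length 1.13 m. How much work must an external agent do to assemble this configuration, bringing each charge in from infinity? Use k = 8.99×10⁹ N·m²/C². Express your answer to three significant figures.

-3.10×10⁻⁷ J

The work to assemble the configuration equals its total potential energy, U = Σ kqᵢqⱼ/rᵢⱼ over all pairs.
All three pair separations equal the side length, 1.13 m.
U = (-2.87×10⁻⁷) + (-6.70×10⁻⁸) + (4.44×10⁻⁸) = -3.10×10⁻⁷ J.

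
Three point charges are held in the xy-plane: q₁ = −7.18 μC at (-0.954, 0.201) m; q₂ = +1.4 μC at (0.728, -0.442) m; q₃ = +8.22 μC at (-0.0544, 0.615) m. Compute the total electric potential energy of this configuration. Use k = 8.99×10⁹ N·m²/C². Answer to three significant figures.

The assembly work is the sum of pairwise potential energies, U = Σ_{i<j} kqᵢqⱼ/rᵢⱼ.
Pair separations: r₁₂ = 1.80 m, r₁₃ = 0.990 m, r₂₃ = 1.32 m.
U = (-0.0502) + (-0.536) + (0.0787) = -0.507 J.

-0.507 J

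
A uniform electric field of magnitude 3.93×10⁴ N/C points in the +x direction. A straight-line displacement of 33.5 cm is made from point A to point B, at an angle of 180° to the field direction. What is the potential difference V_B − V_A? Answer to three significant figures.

Only the component of displacement along E changes the potential: ΔV = −E·d·cosθ.
ΔV = −(3.93×10⁴ V/m)(0.335 m)cos180° = 1.32×10⁴ V.

1.32×10⁴ V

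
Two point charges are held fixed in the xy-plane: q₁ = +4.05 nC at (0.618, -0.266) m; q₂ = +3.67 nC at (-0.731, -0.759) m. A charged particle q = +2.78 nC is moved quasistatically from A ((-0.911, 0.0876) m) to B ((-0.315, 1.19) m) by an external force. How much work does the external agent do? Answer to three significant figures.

For quasistatic motion the external work equals the change in potential energy: W_ext = qΔV = q(V_B − V_A).
At A: distances to the source charges are 1.57 m, 0.866 m; V_A = Σ kqᵢ/rᵢ = 61.3 V.
At B: distances to the source charges are 1.73 m, 1.99 m; V_B = Σ kqᵢ/rᵢ = 37.6 V.
ΔV = V_B − V_A = -23.7 V.
W_ext = qΔV = (2.78×10⁻⁹ C)(-23.7 V) = -6.59×10⁻⁸ J.

-6.59×10⁻⁸ J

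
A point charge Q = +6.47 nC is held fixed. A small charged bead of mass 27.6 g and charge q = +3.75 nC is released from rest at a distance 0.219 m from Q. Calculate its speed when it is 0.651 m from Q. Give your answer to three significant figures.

Only the electrostatic force acts, so mechanical energy is conserved: ½mv² = U₁ − U₂ = kQq(1/r₁ − 1/r₂).
U₁ − U₂ = (8.99×10⁹ N·m²/C²)(6.47×10⁻⁹ C)(3.75×10⁻⁹ C)(1/0.219 − 1/0.651) = 6.61×10⁻⁷ J.
v = √(2·6.61×10⁻⁷/0.0276) = 6.92×10⁻³ m/s.

6.92×10⁻³ m/s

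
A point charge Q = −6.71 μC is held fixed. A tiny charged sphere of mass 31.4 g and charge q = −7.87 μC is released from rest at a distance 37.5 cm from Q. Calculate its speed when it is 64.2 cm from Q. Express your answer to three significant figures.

5.79 m/s

Only the electrostatic force acts, so mechanical energy is conserved: ½mv² = U₁ − U₂ = kQq(1/r₁ − 1/r₂).
U₁ − U₂ = (8.99×10⁹ N·m²/C²)(-6.71×10⁻⁶ C)(-7.87×10⁻⁶ C)(1/0.375 − 1/0.642) = 0.527 J.
v = √(2·0.527/0.0314) = 5.79 m/s.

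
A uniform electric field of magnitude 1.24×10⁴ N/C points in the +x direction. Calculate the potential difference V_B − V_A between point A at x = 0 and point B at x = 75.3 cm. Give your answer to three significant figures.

In a uniform field, potential decreases in the direction of E: V_B − V_A = −E·Δx.
V_B − V_A = −(1.24×10⁴ V/m)(0.753 m) = -9340 V.

-9340 V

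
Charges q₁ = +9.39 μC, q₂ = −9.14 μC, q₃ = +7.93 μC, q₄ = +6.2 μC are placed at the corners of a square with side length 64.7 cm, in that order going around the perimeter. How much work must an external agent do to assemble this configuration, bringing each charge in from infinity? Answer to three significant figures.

-0.533 J

The assembly work is the sum of pairwise potential energies, U = Σ_{i<j} kqᵢqⱼ/rᵢⱼ.
The four side pairs have separation 0.647 m and the two diagonal pairs 0.915 m.
Summing all 6 pair terms gives U = -0.533 J.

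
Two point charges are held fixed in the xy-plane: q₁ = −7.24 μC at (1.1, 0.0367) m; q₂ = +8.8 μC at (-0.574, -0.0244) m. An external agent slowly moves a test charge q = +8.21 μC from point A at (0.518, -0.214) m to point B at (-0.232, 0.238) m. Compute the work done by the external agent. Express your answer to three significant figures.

1.37 J

For quasistatic motion the external work equals the change in potential energy: W_ext = qΔV = q(V_B − V_A).
At A: distances to the source charges are 0.634 m, 1.11 m; V_A = Σ kqᵢ/rᵢ = -3.13×10⁴ V.
At B: distances to the source charges are 1.35 m, 0.431 m; V_B = Σ kqᵢ/rᵢ = 1.35×10⁵ V.
ΔV = V_B − V_A = 1.67×10⁵ V.
W_ext = qΔV = (8.21×10⁻⁶ C)(1.67×10⁵ V) = 1.37 J.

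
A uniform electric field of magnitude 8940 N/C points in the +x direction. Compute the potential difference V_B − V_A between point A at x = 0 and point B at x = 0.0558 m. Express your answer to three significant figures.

-499 V

In a uniform field, potential decreases in the direction of E: V_B − V_A = −E·Δx.
V_B − V_A = −(8940 V/m)(0.0558 m) = -499 V.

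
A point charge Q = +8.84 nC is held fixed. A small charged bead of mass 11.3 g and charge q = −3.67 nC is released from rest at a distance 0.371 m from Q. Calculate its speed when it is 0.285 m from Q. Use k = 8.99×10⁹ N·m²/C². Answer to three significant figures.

Only the electrostatic force acts, so mechanical energy is conserved: ½mv² = U₁ − U₂ = kQq(1/r₁ − 1/r₂).
U₁ − U₂ = (8.99×10⁹ N·m²/C²)(8.84×10⁻⁹ C)(-3.67×10⁻⁹ C)(1/0.371 − 1/0.285) = 2.37×10⁻⁷ J.
v = √(2·2.37×10⁻⁷/0.0113) = 6.48×10⁻³ m/s.

6.48×10⁻³ m/s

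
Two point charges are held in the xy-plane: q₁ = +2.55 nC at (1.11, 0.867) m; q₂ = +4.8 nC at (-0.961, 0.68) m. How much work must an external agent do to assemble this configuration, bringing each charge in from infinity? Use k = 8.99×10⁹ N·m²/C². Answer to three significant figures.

The work to assemble the configuration equals its total potential energy, U = Σ kqᵢqⱼ/rᵢⱼ over all pairs.
Pair separations: r₁₂ = 2.08 m.
U = (5.29×10⁻⁸) = 5.29×10⁻⁸ J.

5.29×10⁻⁸ J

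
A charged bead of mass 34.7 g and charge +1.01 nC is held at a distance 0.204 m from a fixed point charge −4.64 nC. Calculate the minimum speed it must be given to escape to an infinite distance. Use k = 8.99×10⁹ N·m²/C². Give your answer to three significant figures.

To just escape, total mechanical energy must reach zero at infinity: ½mv²_min + U = 0, so ½mv²_min = −U = |kQq|/r.
|U| = |kQq|/r = (8.99×10⁹ N·m²/C²)(4.64×10⁻⁹)(1.01×10⁻⁹)/(0.204) = 2.07×10⁻⁷ J.
v_min = √(2|U|/m) = √(2·2.07×10⁻⁷/0.0347) = 3.45×10⁻³ m/s.

3.45×10⁻³ m/s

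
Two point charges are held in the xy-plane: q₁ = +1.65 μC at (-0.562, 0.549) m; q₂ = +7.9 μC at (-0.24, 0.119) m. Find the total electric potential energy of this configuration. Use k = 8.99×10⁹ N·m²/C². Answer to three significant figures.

The work to assemble the configuration equals its total potential energy, U = Σ kqᵢqⱼ/rᵢⱼ over all pairs.
Pair separations: r₁₂ = 0.537 m.
U = (0.218) = 0.218 J.

0.218 J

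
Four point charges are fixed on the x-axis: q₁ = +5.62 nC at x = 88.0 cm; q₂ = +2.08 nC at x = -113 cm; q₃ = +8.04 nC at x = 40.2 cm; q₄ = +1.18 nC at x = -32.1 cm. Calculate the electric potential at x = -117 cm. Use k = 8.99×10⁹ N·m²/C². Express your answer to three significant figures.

551 V

Electric potential is a scalar, so the contributions from each charge add algebraically: V = Σ kqᵢ/rᵢ.
Distances from the field point to each charge: r₁ = 2.05 m, r₂ = 0.0400 m, r₃ = 1.57 m, r₄ = 0.849 m.
V = k[(5.62×10⁻⁹)/(2.05) + (2.08×10⁻⁹)/(0.0400) + (8.04×10⁻⁹)/(1.57) + (1.18×10⁻⁹)/(0.849)] = 551 V.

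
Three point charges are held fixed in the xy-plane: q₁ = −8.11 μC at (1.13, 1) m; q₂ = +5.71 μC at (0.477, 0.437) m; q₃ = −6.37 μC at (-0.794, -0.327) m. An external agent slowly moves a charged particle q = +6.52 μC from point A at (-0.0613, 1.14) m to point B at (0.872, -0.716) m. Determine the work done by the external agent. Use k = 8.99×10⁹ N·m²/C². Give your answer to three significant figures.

For quasistatic motion the external work equals the change in potential energy: W_ext = qΔV = q(V_B − V_A).
At A: distances to the source charges are 1.20 m, 0.885 m, 1.64 m; V_A = Σ kqᵢ/rᵢ = -3.77×10⁴ V.
At B: distances to the source charges are 1.74 m, 1.22 m, 1.71 m; V_B = Σ kqᵢ/rᵢ = -3.34×10⁴ V.
ΔV = V_B − V_A = 4360 V.
W_ext = qΔV = (6.52×10⁻⁶ C)(4360 V) = 0.0284 J.

0.0284 J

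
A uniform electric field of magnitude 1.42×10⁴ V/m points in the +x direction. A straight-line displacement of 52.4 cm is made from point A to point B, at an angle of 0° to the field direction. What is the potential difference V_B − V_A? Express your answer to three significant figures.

-7440 V

Only the component of displacement along E changes the potential: ΔV = −E·d·cosθ.
ΔV = −(1.42×10⁴ V/m)(0.524 m)cos0° = -7440 V.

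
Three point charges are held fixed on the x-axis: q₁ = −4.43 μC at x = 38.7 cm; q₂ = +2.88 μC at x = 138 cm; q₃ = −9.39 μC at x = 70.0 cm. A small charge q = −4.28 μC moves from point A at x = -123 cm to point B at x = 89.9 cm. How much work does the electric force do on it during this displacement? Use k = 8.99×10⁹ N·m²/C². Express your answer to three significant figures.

The work done by the electric force is W_field = −ΔU = −q(V_B − V_A) = q(V_A − V_B).
At A: distances to the source charges are 1.62 m, 2.61 m, 1.93 m; V_A = Σ kqᵢ/rᵢ = -5.84×10⁴ V.
At B: distances to the source charges are 0.512 m, 0.481 m, 0.199 m; V_B = Σ kqᵢ/rᵢ = -4.48×10⁵ V.
ΔV = V_B − V_A = -3.90×10⁵ V.
W_field = −qΔV = −(-4.28×10⁻⁶ C)(-3.90×10⁵ V) = -1.67 J.

-1.67 J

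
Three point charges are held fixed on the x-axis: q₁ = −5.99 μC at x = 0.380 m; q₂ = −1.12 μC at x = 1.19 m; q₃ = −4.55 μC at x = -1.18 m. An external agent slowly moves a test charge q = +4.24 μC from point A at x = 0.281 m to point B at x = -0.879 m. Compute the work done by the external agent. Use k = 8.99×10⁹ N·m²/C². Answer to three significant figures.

For quasistatic motion the external work equals the change in potential energy: W_ext = qΔV = q(V_B − V_A).
At A: distances to the source charges are 0.0990 m, 0.909 m, 1.46 m; V_A = Σ kqᵢ/rᵢ = -5.83×10⁵ V.
At B: distances to the source charges are 1.26 m, 2.07 m, 0.301 m; V_B = Σ kqᵢ/rᵢ = -1.84×10⁵ V.
ΔV = V_B − V_A = 3.99×10⁵ V.
W_ext = qΔV = (4.24×10⁻⁶ C)(3.99×10⁵ V) = 1.69 J.

1.69 J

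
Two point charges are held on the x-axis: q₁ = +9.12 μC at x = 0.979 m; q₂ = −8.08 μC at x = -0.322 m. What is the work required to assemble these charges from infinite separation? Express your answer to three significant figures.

-0.509 J

The work to assemble the configuration equals its total potential energy, U = Σ kqᵢqⱼ/rᵢⱼ over all pairs.
Pair separations: r₁₂ = 1.30 m.
U = (-0.509) = -0.509 J.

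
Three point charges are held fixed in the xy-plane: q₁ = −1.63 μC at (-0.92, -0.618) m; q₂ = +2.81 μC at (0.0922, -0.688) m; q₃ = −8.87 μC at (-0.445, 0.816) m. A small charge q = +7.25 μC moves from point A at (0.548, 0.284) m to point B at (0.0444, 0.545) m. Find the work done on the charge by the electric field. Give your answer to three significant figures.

0.551 J

The work done by the electric force is W_field = −ΔU = −q(V_B − V_A) = q(V_A − V_B).
At A: distances to the source charges are 1.72 m, 1.07 m, 1.13 m; V_A = Σ kqᵢ/rᵢ = -5.58×10⁴ V.
At B: distances to the source charges are 1.51 m, 1.23 m, 0.559 m; V_B = Σ kqᵢ/rᵢ = -1.32×10⁵ V.
ΔV = V_B − V_A = -7.60×10⁴ V.
W_field = −qΔV = −(7.25×10⁻⁶ C)(-7.60×10⁴ V) = 0.551 J.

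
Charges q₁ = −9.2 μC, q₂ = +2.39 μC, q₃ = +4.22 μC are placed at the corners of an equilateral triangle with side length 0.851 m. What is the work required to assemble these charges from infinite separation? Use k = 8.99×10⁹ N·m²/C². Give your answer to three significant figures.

-0.536 J

The assembly work is the sum of pairwise potential energies, U = Σ_{i<j} kqᵢqⱼ/rᵢⱼ.
All three pair separations equal the side length, 0.851 m.
U = (-0.232) + (-0.410) + (0.107) = -0.536 J.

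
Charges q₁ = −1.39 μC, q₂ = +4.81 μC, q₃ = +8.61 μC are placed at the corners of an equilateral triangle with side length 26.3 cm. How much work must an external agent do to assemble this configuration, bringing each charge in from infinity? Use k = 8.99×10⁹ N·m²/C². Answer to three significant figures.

0.778 J

The assembly work is the sum of pairwise potential energies, U = Σ_{i<j} kqᵢqⱼ/rᵢⱼ.
All three pair separations equal the side length, 0.263 m.
U = (-0.229) + (-0.409) + (1.42) = 0.778 J.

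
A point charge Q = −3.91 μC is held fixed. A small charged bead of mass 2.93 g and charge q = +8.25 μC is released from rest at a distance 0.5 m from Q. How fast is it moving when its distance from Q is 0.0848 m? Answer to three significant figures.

Only the electrostatic force acts, so mechanical energy is conserved: ½mv² = U₁ − U₂ = kQq(1/r₁ − 1/r₂).
U₁ − U₂ = (8.99×10⁹ N·m²/C²)(-3.91×10⁻⁶ C)(8.25×10⁻⁶ C)(1/0.500 − 1/0.0848) = 2.84 J.
v = √(2·2.84/2.93×10⁻³) = 44.0 m/s.

44.0 m/s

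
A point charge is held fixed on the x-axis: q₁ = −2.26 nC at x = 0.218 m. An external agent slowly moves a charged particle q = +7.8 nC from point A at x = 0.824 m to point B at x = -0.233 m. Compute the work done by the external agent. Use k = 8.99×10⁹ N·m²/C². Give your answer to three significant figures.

-8.99×10⁻⁸ J

For quasistatic motion the external work equals the change in potential energy: W_ext = qΔV = q(V_B − V_A).
At A: distance to the source charge is 0.606 m; V_A = kq₁/r = -33.5 V.
At B: distance to the source charge is 0.451 m; V_B = kq₁/r = -45.0 V.
ΔV = V_B − V_A = -11.5 V.
W_ext = qΔV = (7.80×10⁻⁹ C)(-11.5 V) = -8.99×10⁻⁸ J.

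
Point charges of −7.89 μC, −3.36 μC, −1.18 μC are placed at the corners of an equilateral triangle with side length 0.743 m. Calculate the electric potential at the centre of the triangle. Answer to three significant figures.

-2.60×10⁵ V

The total potential is the scalar sum of each charge's contribution, V = Σ kqᵢ/rᵢ.
The distance from each vertex to the centroid is a/√3 = 0.429 m.
V = k[(-7.89×10⁻⁶)/(0.429) + (-3.36×10⁻⁶)/(0.429) + (-1.18×10⁻⁶)/(0.429)] = -2.60×10⁵ V.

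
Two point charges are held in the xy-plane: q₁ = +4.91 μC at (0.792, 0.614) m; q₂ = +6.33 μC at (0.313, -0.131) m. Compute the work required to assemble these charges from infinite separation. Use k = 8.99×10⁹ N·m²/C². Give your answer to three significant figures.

0.315 J

The assembly work is the sum of pairwise potential energies, U = Σ_{i<j} kqᵢqⱼ/rᵢⱼ.
Pair separations: r₁₂ = 0.886 m.
U = (0.315) = 0.315 J.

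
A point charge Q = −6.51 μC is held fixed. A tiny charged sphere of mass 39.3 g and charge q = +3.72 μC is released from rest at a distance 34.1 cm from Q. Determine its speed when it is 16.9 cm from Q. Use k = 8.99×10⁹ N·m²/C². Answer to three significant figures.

5.75 m/s

Only the electrostatic force acts, so mechanical energy is conserved: ½mv² = U₁ − U₂ = kQq(1/r₁ − 1/r₂).
U₁ − U₂ = (8.99×10⁹ N·m²/C²)(-6.51×10⁻⁶ C)(3.72×10⁻⁶ C)(1/0.341 − 1/0.169) = 0.650 J.
v = √(2·0.650/0.0393) = 5.75 m/s.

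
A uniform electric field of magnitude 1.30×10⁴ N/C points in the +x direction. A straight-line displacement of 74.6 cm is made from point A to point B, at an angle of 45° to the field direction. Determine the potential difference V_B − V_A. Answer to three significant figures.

-6860 V

Only the component of displacement along E changes the potential: ΔV = −E·d·cosθ.
ΔV = −(1.30×10⁴ V/m)(0.746 m)cos45° = -6860 V.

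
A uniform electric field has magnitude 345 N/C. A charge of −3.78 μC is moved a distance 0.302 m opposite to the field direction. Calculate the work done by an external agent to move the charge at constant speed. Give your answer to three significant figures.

-3.94×10⁻⁴ J

The potential change for a displacement 0.302 m opposite to the field direction is ΔV = +Ed = 104 V.
W_ext = qΔV = -3.94×10⁻⁴ J.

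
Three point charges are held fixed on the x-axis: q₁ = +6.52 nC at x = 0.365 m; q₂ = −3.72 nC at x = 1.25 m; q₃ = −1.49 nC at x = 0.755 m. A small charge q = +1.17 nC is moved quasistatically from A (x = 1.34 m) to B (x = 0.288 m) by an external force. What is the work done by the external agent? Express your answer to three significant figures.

1.21×10⁻⁶ J

For quasistatic motion the external work equals the change in potential energy: W_ext = qΔV = q(V_B − V_A).
At A: distances to the source charges are 0.975 m, 0.0900 m, 0.585 m; V_A = Σ kqᵢ/rᵢ = -334 V.
At B: distances to the source charges are 0.0770 m, 0.962 m, 0.467 m; V_B = Σ kqᵢ/rᵢ = 698 V.
ΔV = V_B − V_A = 1030 V.
W_ext = qΔV = (1.17×10⁻⁹ C)(1030 V) = 1.21×10⁻⁶ J.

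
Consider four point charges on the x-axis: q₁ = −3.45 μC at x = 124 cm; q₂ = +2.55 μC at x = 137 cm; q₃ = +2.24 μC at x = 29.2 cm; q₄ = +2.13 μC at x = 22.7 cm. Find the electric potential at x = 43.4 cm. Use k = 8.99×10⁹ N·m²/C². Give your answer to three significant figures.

2.20×10⁵ V

The total potential is the scalar sum of each charge's contribution, V = Σ kqᵢ/rᵢ.
Distances from the field point to each charge: r₁ = 0.806 m, r₂ = 0.936 m, r₃ = 0.142 m, r₄ = 0.207 m.
V = k[(-3.45×10⁻⁶)/(0.806) + (2.55×10⁻⁶)/(0.936) + (2.24×10⁻⁶)/(0.142) + (2.13×10⁻⁶)/(0.207)] = 2.20×10⁵ V.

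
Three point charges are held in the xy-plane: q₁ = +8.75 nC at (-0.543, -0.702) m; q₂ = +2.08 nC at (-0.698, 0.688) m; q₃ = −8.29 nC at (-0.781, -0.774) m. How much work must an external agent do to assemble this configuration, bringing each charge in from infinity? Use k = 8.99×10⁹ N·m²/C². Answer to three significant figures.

The work to assemble the configuration equals its total potential energy, U = Σ kqᵢqⱼ/rᵢⱼ over all pairs.
Pair separations: r₁₂ = 1.40 m, r₁₃ = 0.249 m, r₂₃ = 1.46 m.
U = (1.17×10⁻⁷) + (-2.62×10⁻⁶) + (-1.06×10⁻⁷) = -2.61×10⁻⁶ J.

-2.61×10⁻⁶ J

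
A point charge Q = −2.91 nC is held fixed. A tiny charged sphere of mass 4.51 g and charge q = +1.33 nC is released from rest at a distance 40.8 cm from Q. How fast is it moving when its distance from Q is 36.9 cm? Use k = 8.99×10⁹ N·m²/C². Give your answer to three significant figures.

2.00×10⁻³ m/s

Only the electrostatic force acts, so mechanical energy is conserved: ½mv² = U₁ − U₂ = kQq(1/r₁ − 1/r₂).
U₁ − U₂ = (8.99×10⁹ N·m²/C²)(-2.91×10⁻⁹ C)(1.33×10⁻⁹ C)(1/0.408 − 1/0.369) = 9.01×10⁻⁹ J.
v = √(2·9.01×10⁻⁹/4.51×10⁻³) = 2.00×10⁻³ m/s.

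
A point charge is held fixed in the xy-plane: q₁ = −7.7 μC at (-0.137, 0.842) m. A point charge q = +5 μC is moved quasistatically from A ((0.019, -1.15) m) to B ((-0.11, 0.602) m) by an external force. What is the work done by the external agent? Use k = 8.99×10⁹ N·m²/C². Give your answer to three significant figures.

-1.26 J

For quasistatic motion the external work equals the change in potential energy: W_ext = qΔV = q(V_B − V_A).
At A: distance to the source charge is 2.00 m; V_A = kq₁/r = -3.46×10⁴ V.
At B: distance to the source charge is 0.242 m; V_B = kq₁/r = -2.87×10⁵ V.
ΔV = V_B − V_A = -2.52×10⁵ V.
W_ext = qΔV = (5.00×10⁻⁶ C)(-2.52×10⁵ V) = -1.26 J.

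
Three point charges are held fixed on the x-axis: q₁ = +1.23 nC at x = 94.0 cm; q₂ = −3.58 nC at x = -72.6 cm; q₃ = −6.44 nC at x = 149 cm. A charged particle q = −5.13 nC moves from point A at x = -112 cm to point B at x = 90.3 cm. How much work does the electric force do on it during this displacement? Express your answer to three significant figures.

The work done by the electric force is W_field = −ΔU = −q(V_B − V_A) = q(V_A − V_B).
At A: distances to the source charges are 2.06 m, 0.394 m, 2.61 m; V_A = Σ kqᵢ/rᵢ = -98.5 V.
At B: distances to the source charges are 0.0370 m, 1.63 m, 0.587 m; V_B = Σ kqᵢ/rᵢ = 180 V.
ΔV = V_B − V_A = 279 V.
W_field = −qΔV = −(-5.13×10⁻⁹ C)(279 V) = 1.43×10⁻⁶ J.

1.43×10⁻⁶ J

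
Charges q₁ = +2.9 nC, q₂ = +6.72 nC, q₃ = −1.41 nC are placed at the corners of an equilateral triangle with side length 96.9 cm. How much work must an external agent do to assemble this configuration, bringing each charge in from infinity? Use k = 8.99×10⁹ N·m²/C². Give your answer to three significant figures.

The work to assemble the configuration equals its total potential energy, U = Σ kqᵢqⱼ/rᵢⱼ over all pairs.
All three pair separations equal the side length, 0.969 m.
U = (1.81×10⁻⁷) + (-3.79×10⁻⁸) + (-8.79×10⁻⁸) = 5.50×10⁻⁸ J.

5.50×10⁻⁸ J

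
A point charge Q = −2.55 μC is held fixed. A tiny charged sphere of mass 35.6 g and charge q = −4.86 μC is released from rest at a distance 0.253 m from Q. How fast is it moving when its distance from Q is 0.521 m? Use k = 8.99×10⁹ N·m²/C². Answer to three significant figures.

3.57 m/s

Only the electrostatic force acts, so mechanical energy is conserved: ½mv² = U₁ − U₂ = kQq(1/r₁ − 1/r₂).
U₁ − U₂ = (8.99×10⁹ N·m²/C²)(-2.55×10⁻⁶ C)(-4.86×10⁻⁶ C)(1/0.253 − 1/0.521) = 0.227 J.
v = √(2·0.227/0.0356) = 3.57 m/s.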